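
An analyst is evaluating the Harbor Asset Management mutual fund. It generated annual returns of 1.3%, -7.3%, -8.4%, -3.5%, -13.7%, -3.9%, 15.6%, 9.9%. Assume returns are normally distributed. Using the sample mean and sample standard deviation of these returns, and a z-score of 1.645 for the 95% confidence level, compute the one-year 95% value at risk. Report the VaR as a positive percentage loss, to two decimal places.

r̄ = (1.3 − 7.3 − 8.4 − 3.5 − 13.7 − 3.9 + 15.6 + 9.9) / 8 = -10.00 / 8 = -1.2500%
Σ(r − r̄)² = 669.5600; sample σ = √(669.5600/7) = 9.7802%
VaR = −(r̄ − z·σ) = −(-1.2500 − 1.645 × 9.7802) = −(-17.3384) = 17.3384%

17.34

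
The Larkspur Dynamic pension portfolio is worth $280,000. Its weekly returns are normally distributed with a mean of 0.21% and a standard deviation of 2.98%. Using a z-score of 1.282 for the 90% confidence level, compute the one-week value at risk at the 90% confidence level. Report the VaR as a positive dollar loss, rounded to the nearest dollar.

Return at the 90% tail: μ − z·σ = 0.21% − 1.282 × 2.98% = 0.21 − 3.82036 = -3.61036%
VaR = −(-3.61036%) × $280,000 = 3.61036% × $280,000 = $10,109

$10,109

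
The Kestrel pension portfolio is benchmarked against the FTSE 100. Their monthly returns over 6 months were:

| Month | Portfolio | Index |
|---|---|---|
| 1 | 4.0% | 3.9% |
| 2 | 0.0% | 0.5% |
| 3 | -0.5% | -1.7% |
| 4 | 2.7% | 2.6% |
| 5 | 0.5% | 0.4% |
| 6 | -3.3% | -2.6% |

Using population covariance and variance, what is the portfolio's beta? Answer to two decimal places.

r̄p = 0.5667%,  r̄m = 0.5167%
Cov = Σ(rp − r̄p)(rm − r̄m) / 6 = 5.0822
Var(rm) = Σ(rm − r̄m)² / 6 = 5.0714
β = Cov / Var = 5.0822 / 5.0714 = 1.0021

1.00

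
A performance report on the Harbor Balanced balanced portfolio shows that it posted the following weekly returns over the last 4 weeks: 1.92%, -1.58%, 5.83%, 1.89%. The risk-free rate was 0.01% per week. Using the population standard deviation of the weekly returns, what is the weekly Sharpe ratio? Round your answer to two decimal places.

0.76

Mean return r̄ = 8.060 / 4 = 2.0150%
Population std dev = √[27.5029 / 4] = 2.6222%
Sharpe = (r̄ − rf) / σ = (2.0150 − 0.01) / 2.6222 = 2.0050 / 2.6222 = 0.7646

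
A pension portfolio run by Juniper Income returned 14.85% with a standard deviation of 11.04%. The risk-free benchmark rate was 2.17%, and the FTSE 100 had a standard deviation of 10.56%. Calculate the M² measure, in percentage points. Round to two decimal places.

Sharpe = (Rp − Rf) / σp = (14.85% − 2.17%) / 11.04% = 1.1486
M² = Rf + Sharpe × σm = 2.17% + 1.1486 × 10.56% = 14.2992%

14.30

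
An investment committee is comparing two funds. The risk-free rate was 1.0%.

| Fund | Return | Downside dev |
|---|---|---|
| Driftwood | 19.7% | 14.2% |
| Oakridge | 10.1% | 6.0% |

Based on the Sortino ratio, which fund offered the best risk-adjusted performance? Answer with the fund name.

Oakridge

Driftwood: Sortino ratio = (19.7% − 1.0%) / 14.2% = 1.317
Oakridge: Sortino ratio = (10.1% − 1.0%) / 6.0% = 1.517
Highest: Oakridge (1.517).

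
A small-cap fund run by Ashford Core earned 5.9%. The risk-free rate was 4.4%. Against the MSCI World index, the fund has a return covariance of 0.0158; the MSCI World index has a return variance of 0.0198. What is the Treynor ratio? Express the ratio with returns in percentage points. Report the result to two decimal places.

β = Cov / Var = 0.0158 / 0.0198 = 0.7980
Treynor = (Rp − Rf) / β = (5.9% − 4.4%) / 0.7980 = 1.50 / 0.7980 = 1.8797

1.88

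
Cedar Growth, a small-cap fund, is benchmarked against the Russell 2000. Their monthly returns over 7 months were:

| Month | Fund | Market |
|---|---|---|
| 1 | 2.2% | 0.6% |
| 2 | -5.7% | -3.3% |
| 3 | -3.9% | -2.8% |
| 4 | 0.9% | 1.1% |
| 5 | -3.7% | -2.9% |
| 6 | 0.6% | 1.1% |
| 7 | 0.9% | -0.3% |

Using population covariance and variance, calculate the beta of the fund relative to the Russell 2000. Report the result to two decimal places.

1.46

r̄p = -1.2429%,  r̄m = -0.9286%
Cov = Σ(rp − r̄p)(rm − r̄m) / 7 = 5.0116
Var(rm) = Σ(rm − r̄m)² / 7 = 3.4249
β = Cov / Var = 5.0116 / 3.4249 = 1.4633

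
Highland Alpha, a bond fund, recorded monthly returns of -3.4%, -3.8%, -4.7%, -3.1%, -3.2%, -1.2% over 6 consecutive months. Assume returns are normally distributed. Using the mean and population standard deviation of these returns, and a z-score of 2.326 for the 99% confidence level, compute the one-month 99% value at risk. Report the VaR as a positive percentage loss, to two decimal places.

μ = (-3.4 − 3.8 − 4.7 − 3.1 − 3.2 − 1.2) / 6 = -3.2333%
Population std dev = √[6.6533 / 6] = 1.0530%
VaR = −(μ − z·σ) = −(-3.2333 − 2.326 × 1.0530) = −(-5.6826) = 5.6826%

5.68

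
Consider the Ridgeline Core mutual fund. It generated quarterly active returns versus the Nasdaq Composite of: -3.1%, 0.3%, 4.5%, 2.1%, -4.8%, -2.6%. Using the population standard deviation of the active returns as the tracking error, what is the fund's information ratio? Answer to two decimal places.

μ = (-3.1 + 0.3 + 4.5 + 2.1 − 4.8 − 2.6) / 6 = -3.60 / 6 = -0.6000%
Σ(r − μ)² = (-3.1 − (-0.6000))² + (0.3 − (-0.6000))² + (4.5 − (-0.6000))² + … = 62.0000
population σ = √(62.0000 / 6) = √10.3333 = 3.2145%
IR = μ / tracking error = -0.6000 / 3.2145 = -0.1867

-0.19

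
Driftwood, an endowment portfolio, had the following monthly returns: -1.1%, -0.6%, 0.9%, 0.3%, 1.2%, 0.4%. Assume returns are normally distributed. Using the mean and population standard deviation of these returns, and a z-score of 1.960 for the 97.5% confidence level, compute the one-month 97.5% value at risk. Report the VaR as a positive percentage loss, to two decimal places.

1.39

Mean return μ = 1.10 / 6 = 0.1833%
Population std dev = √[3.8683 / 6] = 0.8029%
VaR = −(μ − z·σ) = −(0.1833 − 1.960 × 0.8029) = −(-1.3904) = 1.3904%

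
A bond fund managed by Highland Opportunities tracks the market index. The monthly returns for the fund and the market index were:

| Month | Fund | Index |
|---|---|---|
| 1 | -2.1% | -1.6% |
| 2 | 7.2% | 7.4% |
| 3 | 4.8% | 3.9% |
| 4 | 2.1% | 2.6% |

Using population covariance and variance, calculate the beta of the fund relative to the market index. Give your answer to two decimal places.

1.06

r̄p = 3.0000%,  r̄m = 3.0750%
Cov = Σ(rp − r̄p)(rm − r̄m) / 4 = 10.9800
Var(rm) = Σ(rm − r̄m)² / 4 = 10.3669
β = Cov / Var = 10.9800 / 10.3669 = 1.0591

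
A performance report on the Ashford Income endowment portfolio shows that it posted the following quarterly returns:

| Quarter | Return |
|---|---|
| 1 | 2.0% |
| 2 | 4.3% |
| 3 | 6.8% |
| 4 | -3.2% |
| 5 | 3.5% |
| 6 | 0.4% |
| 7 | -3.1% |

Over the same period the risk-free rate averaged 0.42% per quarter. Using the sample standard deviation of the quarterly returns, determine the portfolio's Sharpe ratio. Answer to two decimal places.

r̄ = (2 + 4.3 + 6.8 − 3.2 + 3.5 + 0.4 − 3.1) / 7 = 1.5286%
Σ(r − r̄)² = (2 − 1.5286)² + (4.3 − 1.5286)² + … = 84.6343
σ = √[84.6343 / 6] = 3.7558%
Sharpe = (r̄ − rf) / σ = (1.5286 − 0.42) / 3.7558 = 1.1086 / 3.7558 = 0.2952

0.30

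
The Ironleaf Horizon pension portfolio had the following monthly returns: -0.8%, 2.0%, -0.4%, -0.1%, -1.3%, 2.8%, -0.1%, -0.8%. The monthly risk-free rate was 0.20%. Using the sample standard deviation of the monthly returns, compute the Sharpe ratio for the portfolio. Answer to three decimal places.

r̄ = (-0.8 + 2 − 0.4 − 0.1 − 1.3 + 2.8 − 0.1 − 0.8) / 8 = 0.1625%
Sample std dev = √[14.7788 / 7] = 1.4530%
Sharpe = (r̄ − rf) / σ = (0.1625 − 0.2) / 1.4530 = -0.0375 / 1.4530 = -0.0258

-0.026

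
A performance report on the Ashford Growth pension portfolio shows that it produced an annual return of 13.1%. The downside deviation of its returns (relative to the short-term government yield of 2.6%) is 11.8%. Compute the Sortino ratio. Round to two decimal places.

Sortino = (Rp − Rf) / σd = (13.1% − 2.6%) / 11.8% = 10.50% / 11.8% = 0.8898

0.89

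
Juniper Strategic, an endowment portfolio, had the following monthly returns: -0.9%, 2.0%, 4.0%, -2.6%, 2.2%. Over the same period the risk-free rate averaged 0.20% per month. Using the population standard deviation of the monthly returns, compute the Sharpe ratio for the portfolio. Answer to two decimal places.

μ = (-0.9 + 2 + 4 − 2.6 + 2.2) / 5 = 0.9400%
Population σ = √[Σ(r − μ)² / 5] = √[27.9920 / 5] = √5.5984 = 2.3661%
Sharpe = (μ − rf) / σ = (0.9400 − 0.2) / 2.3661 = 0.7400 / 2.3661 = 0.3128

0.31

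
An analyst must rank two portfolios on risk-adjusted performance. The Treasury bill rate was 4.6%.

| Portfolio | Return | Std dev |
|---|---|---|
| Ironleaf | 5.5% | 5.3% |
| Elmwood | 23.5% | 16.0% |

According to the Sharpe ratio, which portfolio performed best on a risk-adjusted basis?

Ironleaf: Sharpe ratio = (5.5% − 4.6%) / 5.3% = 0.170
Elmwood: Sharpe ratio = (23.5% − 4.6%) / 16.0% = 1.181
Highest: Elmwood (1.181).

Elmwood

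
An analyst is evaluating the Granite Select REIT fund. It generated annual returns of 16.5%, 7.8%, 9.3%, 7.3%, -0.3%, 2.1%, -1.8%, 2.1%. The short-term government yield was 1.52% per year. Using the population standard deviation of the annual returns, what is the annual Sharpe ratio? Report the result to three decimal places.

0.684

μ = (16.5 + 7.8 + 9.3 + 7.3 − 0.3 + 2.1 − 1.8 + 2.1) / 8 = 43.00 / 8 = 5.3750%
Σ(r − μ)² = 253.8950; population σ = √(253.8950/8) = 5.6335%
Sharpe = (μ − rf) / σ = (5.3750 − 1.52) / 5.6335 = 3.8550 / 5.6335 = 0.6843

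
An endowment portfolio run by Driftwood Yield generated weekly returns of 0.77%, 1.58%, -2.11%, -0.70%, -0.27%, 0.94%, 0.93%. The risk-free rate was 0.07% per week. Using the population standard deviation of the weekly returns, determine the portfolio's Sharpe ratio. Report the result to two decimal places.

0.08

Mean return r̄ = 1.140 / 7 = 0.1629%
Population σ = √[Σ(r − r̄)² / 7] = √[9.6671 / 7] = √1.3810 = 1.1752%
Sharpe = (r̄ − rf) / σ = (0.1629 − 0.07) / 1.1752 = 0.0929 / 1.1752 = 0.0791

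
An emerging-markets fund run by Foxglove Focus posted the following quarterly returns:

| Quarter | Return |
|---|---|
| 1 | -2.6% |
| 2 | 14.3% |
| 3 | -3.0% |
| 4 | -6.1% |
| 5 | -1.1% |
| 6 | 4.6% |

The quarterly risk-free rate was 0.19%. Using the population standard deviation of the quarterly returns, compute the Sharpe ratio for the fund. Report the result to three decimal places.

Mean return r̄ = 6.10 / 6 = 1.0167%
Population σ = √[Σ(r − r̄)² / 6] = √[273.6283 / 6] = √45.6047 = 6.7531%
Sharpe = (r̄ − rf) / σ = (1.0167 − 0.19) / 6.7531 = 0.8267 / 6.7531 = 0.1224

0.122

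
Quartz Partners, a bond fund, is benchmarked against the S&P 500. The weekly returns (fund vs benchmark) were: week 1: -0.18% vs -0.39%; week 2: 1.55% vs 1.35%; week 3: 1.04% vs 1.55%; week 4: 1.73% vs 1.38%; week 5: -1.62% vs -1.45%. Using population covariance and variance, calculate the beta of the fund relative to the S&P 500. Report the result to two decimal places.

r̄p = 0.5040%,  r̄m = 0.4880%
Cov = Σ(rp − r̄p)(rm − r̄m) / 5 = 1.4563
Var(rm) = Σ(rm − r̄m)² / 5 = 1.4387
β = Cov / Var = 1.4563 / 1.4387 = 1.0122

1.01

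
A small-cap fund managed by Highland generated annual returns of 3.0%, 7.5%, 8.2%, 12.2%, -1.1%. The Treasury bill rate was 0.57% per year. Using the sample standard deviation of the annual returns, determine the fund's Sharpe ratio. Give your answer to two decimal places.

1.05

μ = (3 + 7.5 + 8.2 + 12.2 − 1.1) / 5 = 29.80 / 5 = 5.9600%
Σ(r − μ)² = (3 − 5.9600)² + (7.5 − 5.9600)² + … = 104.9320
σ = √[104.9320 / 4] = 5.1218%
Sharpe = (μ − rf) / σ = (5.9600 − 0.57) / 5.1218 = 5.3900 / 5.1218 = 1.0524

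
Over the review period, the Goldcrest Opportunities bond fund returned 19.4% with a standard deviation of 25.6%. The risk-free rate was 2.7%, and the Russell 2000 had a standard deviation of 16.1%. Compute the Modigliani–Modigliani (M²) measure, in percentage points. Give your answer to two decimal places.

Sharpe = (Rp − Rf) / σp = (19.4% − 2.7%) / 25.6% = 0.6523
M² = Rf + Sharpe × σm = 2.7% + 0.6523 × 16.1% = 13.2020%

13.20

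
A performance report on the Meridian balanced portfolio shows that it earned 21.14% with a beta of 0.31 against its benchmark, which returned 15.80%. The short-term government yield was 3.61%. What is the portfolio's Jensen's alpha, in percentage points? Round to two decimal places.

CAPM expected return = Rf + β(Rm − Rf) = 3.61% + 0.31 × (15.80% − 3.61%) = 3.61 + 0.31 × 12.19 = 7.3889%
Jensen's α = Rp − E[R] = 21.14% − 7.3889% = 13.7511

13.75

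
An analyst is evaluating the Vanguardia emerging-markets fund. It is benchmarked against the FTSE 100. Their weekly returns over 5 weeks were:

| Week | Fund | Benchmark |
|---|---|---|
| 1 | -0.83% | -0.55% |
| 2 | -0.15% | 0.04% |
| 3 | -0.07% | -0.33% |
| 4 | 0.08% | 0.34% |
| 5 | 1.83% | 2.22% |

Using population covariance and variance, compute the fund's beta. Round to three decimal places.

0.877

r̄p = 0.1720%,  r̄m = 0.3440%
Cov = Σ(rp − r̄p)(rm − r̄m) / 5 = 0.8535
Var(rm) = Σ(rm − r̄m)² / 5 = 0.9731
β = Cov / Var = 0.8535 / 0.9731 = 0.8771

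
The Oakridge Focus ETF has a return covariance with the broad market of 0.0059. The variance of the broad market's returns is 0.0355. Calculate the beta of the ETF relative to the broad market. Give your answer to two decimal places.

β = Cov(Rp, Rm) / Var(Rm) = 0.0059 / 0.0355 = 0.1662

0.17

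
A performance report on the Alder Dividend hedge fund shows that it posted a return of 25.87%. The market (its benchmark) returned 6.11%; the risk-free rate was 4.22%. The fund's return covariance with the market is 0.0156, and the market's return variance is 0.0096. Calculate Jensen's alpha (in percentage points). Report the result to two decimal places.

β = Cov / Var = 0.0156 / 0.0096 = 1.6250
E[R] = Rf + β(Rm − Rf) = 4.22% + 1.6250 × (6.11% − 4.22%) = 7.2913%
α = Rp − E[R] = 25.87% − 7.2913% = 18.5787

18.58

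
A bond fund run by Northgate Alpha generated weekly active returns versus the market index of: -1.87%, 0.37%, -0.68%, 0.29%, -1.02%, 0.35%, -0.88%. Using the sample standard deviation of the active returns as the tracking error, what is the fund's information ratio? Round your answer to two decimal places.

-0.57

r̄ = (-1.87 + 0.37 − 0.68 + 0.29 − 1.02 + 0.35 − 0.88) / 7 = -0.4914%
Σ(r − r̄)² = 4.4271; sample σ = √(4.4271/6) = 0.8590%
IR = r̄ / tracking error = -0.4914 / 0.8590 = -0.5721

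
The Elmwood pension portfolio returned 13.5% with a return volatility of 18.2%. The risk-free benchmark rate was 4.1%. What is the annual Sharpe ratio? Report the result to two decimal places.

Sharpe = (Rp − Rf) / σp = (13.5% − 4.1%) / 18.2% = 9.40% / 18.2% = 0.5165

0.52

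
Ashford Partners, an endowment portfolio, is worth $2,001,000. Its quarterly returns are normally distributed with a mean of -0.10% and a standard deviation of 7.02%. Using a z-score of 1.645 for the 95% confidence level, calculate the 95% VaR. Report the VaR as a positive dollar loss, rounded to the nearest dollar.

$233,074

Return at the 95% tail: μ − z·σ = -0.10% − 1.645 × 7.02% = -0.1 − 11.5479 = -11.6479%
VaR = −(-11.6479%) × $2,001,000 = 11.6479% × $2,001,000 = $233,074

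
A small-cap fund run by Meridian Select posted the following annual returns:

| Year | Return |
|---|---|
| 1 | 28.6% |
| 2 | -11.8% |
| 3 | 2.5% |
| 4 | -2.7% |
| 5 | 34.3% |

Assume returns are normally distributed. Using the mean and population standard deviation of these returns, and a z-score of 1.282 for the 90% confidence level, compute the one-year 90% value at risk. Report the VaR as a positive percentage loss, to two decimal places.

12.96

Mean return r̄ = 50.90 / 5 = 10.1800%
Population std dev = √[1629.0680 / 5] = 18.0503%
VaR = −(r̄ − z·σ) = −(10.1800 − 1.282 × 18.0503) = −(-12.9605) = 12.9605%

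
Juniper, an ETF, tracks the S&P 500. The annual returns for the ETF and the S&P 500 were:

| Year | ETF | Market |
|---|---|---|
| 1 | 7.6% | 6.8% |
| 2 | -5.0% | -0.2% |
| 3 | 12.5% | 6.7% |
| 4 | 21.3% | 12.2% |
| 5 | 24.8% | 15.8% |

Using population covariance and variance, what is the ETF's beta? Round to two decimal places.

1.90

r̄p = 12.2400%,  r̄m = 8.2600%
Cov = Σ(rp − r̄p)(rm − r̄m) / 5 = 56.5236
Var(rm) = Σ(rm − r̄m)² / 5 = 29.7024
β = Cov / Var = 56.5236 / 29.7024 = 1.9030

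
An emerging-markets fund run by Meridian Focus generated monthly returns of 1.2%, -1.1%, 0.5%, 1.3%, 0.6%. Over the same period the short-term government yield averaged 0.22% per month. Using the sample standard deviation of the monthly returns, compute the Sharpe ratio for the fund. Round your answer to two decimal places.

0.29

μ = (1.2 − 1.1 + 0.5 + 1.3 + 0.6) / 5 = 2.50 / 5 = 0.5000%
Σ(r − μ)² = (1.2 − 0.5000)² + (-1.1 − 0.5000)² + … = 3.7000
sample σ = √(3.7000 / 4) = √0.9250 = 0.9618%
Sharpe = (μ − rf) / σ = (0.5000 − 0.22) / 0.9618 = 0.2800 / 0.9618 = 0.2911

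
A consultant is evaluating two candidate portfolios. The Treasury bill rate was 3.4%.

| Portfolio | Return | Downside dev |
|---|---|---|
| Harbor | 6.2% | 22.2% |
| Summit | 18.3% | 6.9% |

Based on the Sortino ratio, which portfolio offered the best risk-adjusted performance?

Harbor: Sortino ratio = (6.2% − 3.4%) / 22.2% = 0.126
Summit: Sortino ratio = (18.3% − 3.4%) / 6.9% = 2.159
Highest: Summit (2.159).

Summit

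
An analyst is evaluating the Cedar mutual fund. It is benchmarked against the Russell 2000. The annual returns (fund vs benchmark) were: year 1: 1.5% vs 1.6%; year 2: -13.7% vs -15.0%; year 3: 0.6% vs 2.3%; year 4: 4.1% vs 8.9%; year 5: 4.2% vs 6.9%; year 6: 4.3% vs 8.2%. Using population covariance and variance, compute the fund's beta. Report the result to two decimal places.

0.77

r̄p = 0.1667%,  r̄m = 2.1500%
Cov = Σ(rp − r̄p)(rm − r̄m) / 6 = 51.3100
Var(rm) = Σ(rm − r̄m)² / 6 = 66.5292
β = Cov / Var = 51.3100 / 66.5292 = 0.7712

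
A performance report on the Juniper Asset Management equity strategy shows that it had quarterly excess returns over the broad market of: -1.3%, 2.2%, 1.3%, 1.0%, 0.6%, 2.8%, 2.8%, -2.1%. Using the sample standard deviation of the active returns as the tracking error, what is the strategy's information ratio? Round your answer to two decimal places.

0.50

r̄ = (-1.3 + 2.2 + 1.3 + 1 + 0.6 + 2.8 + 2.8 − 2.1) / 8 = 0.9125%
Sample σ = √[Σ(r − r̄)² / 7] = √[23.0088 / 7] = √3.2870 = 1.8130%
IR = r̄ / tracking error = 0.9125 / 1.8130 = 0.5033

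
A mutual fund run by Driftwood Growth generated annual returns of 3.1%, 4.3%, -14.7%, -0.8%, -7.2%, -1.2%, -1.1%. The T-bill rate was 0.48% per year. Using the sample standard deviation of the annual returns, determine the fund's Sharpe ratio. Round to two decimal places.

r̄ = (3.1 + 4.3 − 14.7 − 0.8 − 7.2 − 1.2 − 1.1) / 7 = -17.60 / 7 = -2.5143%
Sample std dev = √[255.0686 / 6] = 6.5201%
Sharpe = (r̄ − rf) / σ = (-2.5143 − 0.48) / 6.5201 = -2.9943 / 6.5201 = -0.4592

-0.46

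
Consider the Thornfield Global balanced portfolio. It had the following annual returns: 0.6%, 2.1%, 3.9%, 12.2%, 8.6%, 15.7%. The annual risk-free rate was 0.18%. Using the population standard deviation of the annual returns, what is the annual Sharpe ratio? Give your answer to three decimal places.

Mean return r̄ = 43.10 / 6 = 7.1833%
Population std dev = √[179.6683 / 6] = 5.4722%
Sharpe = (r̄ − rf) / σ = (7.1833 − 0.18) / 5.4722 = 7.0033 / 5.4722 = 1.2798

1.280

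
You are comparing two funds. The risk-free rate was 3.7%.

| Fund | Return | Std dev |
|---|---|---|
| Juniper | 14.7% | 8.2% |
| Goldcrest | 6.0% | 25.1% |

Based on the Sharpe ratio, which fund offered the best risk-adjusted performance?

Juniper

Juniper: Sharpe ratio = (14.7% − 3.7%) / 8.2% = 1.341
Goldcrest: Sharpe ratio = (6.0% − 3.7%) / 25.1% = 0.092
Highest: Juniper (1.341).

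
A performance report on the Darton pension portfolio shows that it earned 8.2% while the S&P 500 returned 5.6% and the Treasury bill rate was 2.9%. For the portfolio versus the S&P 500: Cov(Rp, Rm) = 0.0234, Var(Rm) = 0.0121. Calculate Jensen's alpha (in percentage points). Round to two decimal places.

0.08

β = Cov / Var = 0.0234 / 0.0121 = 1.9339
E[R] = Rf + β(Rm − Rf) = 2.9% + 1.9339 × (5.6% − 2.9%) = 8.1215%
α = Rp − E[R] = 8.2% − 8.1215% = 0.0785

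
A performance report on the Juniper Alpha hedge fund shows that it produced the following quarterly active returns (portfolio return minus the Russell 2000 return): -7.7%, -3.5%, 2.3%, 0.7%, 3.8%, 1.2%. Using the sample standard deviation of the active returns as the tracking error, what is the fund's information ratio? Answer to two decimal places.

-0.12

r̄ = (-7.7 − 3.5 + 2.3 + 0.7 + 3.8 + 1.2) / 6 = -0.5333%
Σ(r − r̄)² = 91.4933; sample σ = √(91.4933/5) = 4.2777%
IR = r̄ / tracking error = -0.5333 / 4.2777 = -0.1247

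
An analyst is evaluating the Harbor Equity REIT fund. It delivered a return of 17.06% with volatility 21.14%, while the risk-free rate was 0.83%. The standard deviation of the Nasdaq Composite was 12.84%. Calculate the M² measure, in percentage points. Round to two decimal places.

Sharpe = (Rp − Rf) / σp = (17.06% − 0.83%) / 21.14% = 0.7677
M² = Rf + Sharpe × σm = 0.83% + 0.7677 × 12.84% = 10.6873%

10.69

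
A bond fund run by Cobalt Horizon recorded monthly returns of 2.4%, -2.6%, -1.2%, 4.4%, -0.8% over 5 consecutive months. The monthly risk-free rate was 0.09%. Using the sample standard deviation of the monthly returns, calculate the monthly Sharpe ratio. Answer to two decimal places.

Mean return r̄ = 2.20 / 5 = 0.4400%
Σ(r − r̄)² = 32.9920; sample σ = √(32.9920/4) = 2.8719%
Sharpe = (r̄ − rf) / σ = (0.4400 − 0.09) / 2.8719 = 0.3500 / 2.8719 = 0.1219

0.12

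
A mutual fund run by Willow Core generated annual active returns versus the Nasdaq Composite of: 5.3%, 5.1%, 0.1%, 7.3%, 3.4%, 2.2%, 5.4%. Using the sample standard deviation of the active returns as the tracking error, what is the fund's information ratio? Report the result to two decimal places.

1.72

r̄ = (5.3 + 5.1 + 0.1 + 7.3 + 3.4 + 2.2 + 5.4) / 7 = 4.1143%
Σ(r − r̄)² = 34.4686; sample σ = √(34.4686/6) = 2.3968%
IR = r̄ / tracking error = 4.1143 / 2.3968 = 1.7166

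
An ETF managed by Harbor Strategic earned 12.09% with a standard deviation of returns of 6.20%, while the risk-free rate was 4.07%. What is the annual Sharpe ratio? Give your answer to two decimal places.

Sharpe = (Rp − Rf) / σp = (12.09% − 4.07%) / 6.20% = 8.02% / 6.20% = 1.2935

1.29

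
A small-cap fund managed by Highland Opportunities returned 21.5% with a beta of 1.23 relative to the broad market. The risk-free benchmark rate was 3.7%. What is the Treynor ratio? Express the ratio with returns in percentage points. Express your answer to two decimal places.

Treynor = (Rp − Rf) / β = (21.5% − 3.7%) / 1.23 = 17.80 / 1.23 = 14.4715

14.47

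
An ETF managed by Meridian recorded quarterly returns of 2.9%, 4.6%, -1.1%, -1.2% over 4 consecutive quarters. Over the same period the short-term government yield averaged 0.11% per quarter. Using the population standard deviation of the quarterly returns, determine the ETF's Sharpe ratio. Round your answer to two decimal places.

0.47

r̄ = (2.9 + 4.6 − 1.1 − 1.2) / 4 = 5.20 / 4 = 1.3000%
Σ(r − r̄)² = (2.9 − 1.3000)² + (4.6 − 1.3000)² + (-1.1 − 1.3000)² + … = 25.4600
σ = √[25.4600 / 4] = 2.5229%
Sharpe = (r̄ − rf) / σ = (1.3000 − 0.11) / 2.5229 = 1.1900 / 2.5229 = 0.4717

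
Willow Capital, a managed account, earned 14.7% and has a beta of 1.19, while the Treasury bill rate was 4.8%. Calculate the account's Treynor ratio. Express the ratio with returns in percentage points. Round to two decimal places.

8.32

Treynor = (Rp − Rf) / β = (14.7% − 4.8%) / 1.19 = 9.90 / 1.19 = 8.3193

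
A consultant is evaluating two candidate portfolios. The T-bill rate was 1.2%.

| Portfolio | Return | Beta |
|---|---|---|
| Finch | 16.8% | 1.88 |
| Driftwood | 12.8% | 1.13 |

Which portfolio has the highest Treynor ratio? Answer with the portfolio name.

Driftwood

Finch: Treynor = (16.8% − 1.2%) / 1.88 = 8.298
Driftwood: Treynor = (12.8% − 1.2%) / 1.13 = 10.265
Highest: Driftwood (10.265).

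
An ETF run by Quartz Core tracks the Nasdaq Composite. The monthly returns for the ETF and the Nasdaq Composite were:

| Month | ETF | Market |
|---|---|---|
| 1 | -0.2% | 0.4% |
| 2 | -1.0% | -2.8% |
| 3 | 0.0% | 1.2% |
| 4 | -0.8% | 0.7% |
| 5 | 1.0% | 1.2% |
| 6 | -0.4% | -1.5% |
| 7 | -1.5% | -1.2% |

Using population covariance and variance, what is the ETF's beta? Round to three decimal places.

r̄p = -0.4143%,  r̄m = -0.2857%
Cov = Σ(rp − r̄p)(rm − r̄m) / 7 = 0.7045
Var(rm) = Σ(rm − r̄m)² / 7 = 2.0698
β = Cov / Var = 0.7045 / 2.0698 = 0.3404

0.340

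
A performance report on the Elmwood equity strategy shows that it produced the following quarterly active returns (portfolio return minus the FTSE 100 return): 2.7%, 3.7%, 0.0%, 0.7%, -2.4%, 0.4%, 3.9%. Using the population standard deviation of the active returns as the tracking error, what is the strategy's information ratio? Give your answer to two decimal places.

0.61

Mean return r̄ = 9.00 / 7 = 1.2857%
Σ(r − r̄)² = 31.0286; population σ = √(31.0286/7) = 2.1054%
IR = r̄ / tracking error = 1.2857 / 2.1054 = 0.6107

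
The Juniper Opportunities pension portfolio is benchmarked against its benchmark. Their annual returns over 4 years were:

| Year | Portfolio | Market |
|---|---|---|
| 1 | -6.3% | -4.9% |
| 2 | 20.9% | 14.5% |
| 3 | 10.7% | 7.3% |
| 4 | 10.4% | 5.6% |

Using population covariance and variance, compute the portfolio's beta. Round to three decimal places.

1.401

r̄p = 8.9250%,  r̄m = 5.6250%
Cov = Σ(rp − r̄p)(rm − r̄m) / 4 = 67.3644
Var(rm) = Σ(rm − r̄m)² / 4 = 48.0869
β = Cov / Var = 67.3644 / 48.0869 = 1.4009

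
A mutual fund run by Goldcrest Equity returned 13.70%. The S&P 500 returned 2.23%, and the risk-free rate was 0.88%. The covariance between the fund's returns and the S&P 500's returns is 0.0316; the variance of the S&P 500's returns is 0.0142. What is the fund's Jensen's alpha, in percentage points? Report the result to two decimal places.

β = Cov / Var = 0.0316 / 0.0142 = 2.2254
E[R] = Rf + β(Rm − Rf) = 0.88% + 2.2254 × (2.23% − 0.88%) = 3.8843%
α = Rp − E[R] = 13.70% − 3.8843% = 9.8157

9.82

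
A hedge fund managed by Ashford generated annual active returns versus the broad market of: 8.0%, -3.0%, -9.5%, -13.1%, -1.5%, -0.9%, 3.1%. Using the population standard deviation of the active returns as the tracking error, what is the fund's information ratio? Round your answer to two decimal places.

μ = (8 − 3 − 9.5 − 13.1 − 1.5 − 0.9 + 3.1) / 7 = -16.90 / 7 = -2.4143%
Population std dev = √[306.7286 / 7] = 6.6195%
IR = μ / tracking error = -2.4143 / 6.6195 = -0.3647

-0.36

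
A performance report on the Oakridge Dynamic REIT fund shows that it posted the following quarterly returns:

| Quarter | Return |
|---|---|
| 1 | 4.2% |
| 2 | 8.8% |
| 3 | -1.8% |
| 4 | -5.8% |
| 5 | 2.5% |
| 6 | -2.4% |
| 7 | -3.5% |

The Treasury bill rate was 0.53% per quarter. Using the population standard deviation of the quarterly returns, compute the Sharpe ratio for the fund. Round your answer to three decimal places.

r̄ = (4.2 + 8.8 − 1.8 − 5.8 + 2.5 − 2.4 − 3.5) / 7 = 0.2857%
Σ(r − r̄)² = (4.2 − 0.2857)² + (8.8 − 0.2857)² + … = 155.6486
population σ = √(155.6486 / 7) = √22.2355 = 4.7155%
Sharpe = (r̄ − rf) / σ = (0.2857 − 0.53) / 4.7155 = -0.2443 / 4.7155 = -0.0518

-0.052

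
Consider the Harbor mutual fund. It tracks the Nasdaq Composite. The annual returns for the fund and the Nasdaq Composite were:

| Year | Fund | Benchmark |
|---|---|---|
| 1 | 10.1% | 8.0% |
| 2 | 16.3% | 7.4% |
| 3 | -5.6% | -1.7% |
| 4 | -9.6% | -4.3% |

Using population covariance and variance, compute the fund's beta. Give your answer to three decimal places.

1.914

r̄p = 2.8000%,  r̄m = 2.3500%
Cov = Σ(rp − r̄p)(rm − r̄m) / 4 = 56.4750
Var(rm) = Σ(rm − r̄m)² / 4 = 29.5125
β = Cov / Var = 56.4750 / 29.5125 = 1.9136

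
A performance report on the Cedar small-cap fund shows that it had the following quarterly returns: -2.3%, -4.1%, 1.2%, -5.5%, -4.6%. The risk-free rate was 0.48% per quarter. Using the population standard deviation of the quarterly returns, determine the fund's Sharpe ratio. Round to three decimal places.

-1.492

Mean return μ = -15.30 / 5 = -3.0600%
Σ(r − μ)² = (-2.3 − (-3.0600))² + (-4.1 − (-3.0600))² + (1.2 − (-3.0600))² + … = 28.1320
population σ = √(28.1320 / 5) = √5.6264 = 2.3720%
Sharpe = (μ − rf) / σ = (-3.0600 − 0.48) / 2.3720 = -3.5400 / 2.3720 = -1.4924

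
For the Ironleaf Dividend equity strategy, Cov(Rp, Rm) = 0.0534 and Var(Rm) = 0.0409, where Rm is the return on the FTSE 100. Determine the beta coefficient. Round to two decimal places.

β = Cov(Rp, Rm) / Var(Rm) = 0.0534 / 0.0409 = 1.3056

1.31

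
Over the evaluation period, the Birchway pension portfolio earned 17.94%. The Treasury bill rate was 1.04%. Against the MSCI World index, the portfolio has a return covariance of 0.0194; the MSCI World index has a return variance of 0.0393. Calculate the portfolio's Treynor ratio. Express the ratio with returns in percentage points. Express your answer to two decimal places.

34.24

β = Cov / Var = 0.0194 / 0.0393 = 0.4936
Treynor = (Rp − Rf) / β = (17.94% − 1.04%) / 0.4936 = 16.90 / 0.4936 = 34.2382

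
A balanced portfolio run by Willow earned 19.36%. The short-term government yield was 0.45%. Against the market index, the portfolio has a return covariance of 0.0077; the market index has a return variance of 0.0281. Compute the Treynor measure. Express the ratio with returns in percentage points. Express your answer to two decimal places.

69.01

β = Cov / Var = 0.0077 / 0.0281 = 0.2740
Treynor = (Rp − Rf) / β = (19.36% − 0.45%) / 0.2740 = 18.91 / 0.2740 = 69.0146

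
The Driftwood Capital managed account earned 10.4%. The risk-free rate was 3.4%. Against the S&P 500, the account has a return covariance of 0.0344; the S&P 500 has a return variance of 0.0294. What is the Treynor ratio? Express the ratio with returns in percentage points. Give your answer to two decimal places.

β = Cov / Var = 0.0344 / 0.0294 = 1.1701
Treynor = (Rp − Rf) / β = (10.4% − 3.4%) / 1.1701 = 7.00 / 1.1701 = 5.9824

5.98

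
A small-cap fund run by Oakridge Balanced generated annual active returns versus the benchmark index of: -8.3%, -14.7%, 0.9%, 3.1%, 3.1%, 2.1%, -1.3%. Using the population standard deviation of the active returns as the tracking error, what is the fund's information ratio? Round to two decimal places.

-0.34

r̄ = (-8.3 − 14.7 + 0.9 + 3.1 + 3.1 + 2.1 − 1.3) / 7 = -2.1571%
Population σ = √[Σ(r − r̄)² / 7] = √[278.5371 / 7] = √39.7910 = 6.3080%
IR = r̄ / tracking error = -2.1571 / 6.3080 = -0.3420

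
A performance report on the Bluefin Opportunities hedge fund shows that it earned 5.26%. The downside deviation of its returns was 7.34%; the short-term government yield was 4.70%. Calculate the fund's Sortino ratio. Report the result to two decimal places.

Sortino = (Rp − Rf) / σd = (5.26% − 4.70%) / 7.34% = 0.56% / 7.34% = 0.0763

0.08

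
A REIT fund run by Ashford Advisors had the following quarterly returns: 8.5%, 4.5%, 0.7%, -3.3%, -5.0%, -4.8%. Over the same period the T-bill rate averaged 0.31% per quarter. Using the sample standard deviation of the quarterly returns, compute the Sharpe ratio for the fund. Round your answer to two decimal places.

Mean return r̄ = 0.60 / 6 = 0.1000%
Σ(r − r̄)² = 151.8600; sample σ = √(151.8600/5) = 5.5111%
Sharpe = (r̄ − rf) / σ = (0.1000 − 0.31) / 5.5111 = -0.2100 / 5.5111 = -0.0381

-0.04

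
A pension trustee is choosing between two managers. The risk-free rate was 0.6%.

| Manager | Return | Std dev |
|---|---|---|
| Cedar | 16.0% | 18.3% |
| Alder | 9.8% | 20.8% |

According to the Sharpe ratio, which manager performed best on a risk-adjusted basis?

Cedar

Cedar: Sharpe ratio = (16.0% − 0.6%) / 18.3% = 0.842
Alder: Sharpe ratio = (9.8% − 0.6%) / 20.8% = 0.442
Highest: Cedar (0.842).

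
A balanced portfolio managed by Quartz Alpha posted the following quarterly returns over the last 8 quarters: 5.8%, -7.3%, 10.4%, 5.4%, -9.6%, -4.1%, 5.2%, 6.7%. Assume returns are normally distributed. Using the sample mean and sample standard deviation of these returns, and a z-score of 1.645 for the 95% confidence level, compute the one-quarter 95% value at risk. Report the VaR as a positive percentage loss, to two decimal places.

r̄ = (5.8 − 7.3 + 10.4 + 5.4 − 9.6 − 4.1 + 5.2 + 6.7) / 8 = 1.5625%
Σ(r − r̄)² = 385.6188; sample σ = √(385.6188/7) = 7.4222%
VaR = −(r̄ − z·σ) = −(1.5625 − 1.645 × 7.4222) = −(-10.6470) = 10.6470%

10.65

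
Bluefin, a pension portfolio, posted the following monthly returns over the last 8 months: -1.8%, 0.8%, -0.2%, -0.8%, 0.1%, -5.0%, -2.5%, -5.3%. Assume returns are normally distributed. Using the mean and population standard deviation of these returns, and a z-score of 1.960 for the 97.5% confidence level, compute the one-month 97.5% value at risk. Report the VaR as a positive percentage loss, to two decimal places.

6.05

Mean return μ = -14.70 / 8 = -1.8375%
Σ(r − μ)² = (-1.8 − (-1.8375))² + (0.8 − (-1.8375))² + (-0.2 − (-1.8375))² + … = 36.8988
σ = √[36.8988 / 8] = 2.1476%
VaR = −(μ − z·σ) = −(-1.8375 − 1.960 × 2.1476) = −(-6.0468) = 6.0468%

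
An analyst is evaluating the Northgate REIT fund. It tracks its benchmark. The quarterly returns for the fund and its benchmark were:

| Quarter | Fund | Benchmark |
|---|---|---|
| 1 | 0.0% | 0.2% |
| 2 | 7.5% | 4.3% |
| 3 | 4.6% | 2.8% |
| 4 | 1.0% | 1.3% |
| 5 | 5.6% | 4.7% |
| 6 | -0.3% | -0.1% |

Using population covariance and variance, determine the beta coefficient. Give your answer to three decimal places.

r̄p = 3.0667%,  r̄m = 2.2000%
Cov = Σ(rp − r̄p)(rm − r̄m) / 6 = 5.3833
Var(rm) = Σ(rm − r̄m)² / 6 = 3.5200
β = Cov / Var = 5.3833 / 3.5200 = 1.5293

1.529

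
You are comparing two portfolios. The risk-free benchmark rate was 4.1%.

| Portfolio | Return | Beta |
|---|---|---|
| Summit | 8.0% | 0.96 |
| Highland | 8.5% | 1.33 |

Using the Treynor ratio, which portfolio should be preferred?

Summit

Summit: Treynor = (8.0% − 4.1%) / 0.96 = 4.063
Highland: Treynor = (8.5% − 4.1%) / 1.33 = 3.308
Highest: Summit (4.063).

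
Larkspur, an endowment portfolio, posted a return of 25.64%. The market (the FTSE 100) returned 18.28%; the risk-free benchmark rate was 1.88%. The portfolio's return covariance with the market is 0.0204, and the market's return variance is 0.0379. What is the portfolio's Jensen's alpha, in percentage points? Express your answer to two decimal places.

14.93

β = Cov / Var = 0.0204 / 0.0379 = 0.5383
E[R] = Rf + β(Rm − Rf) = 1.88% + 0.5383 × (18.28% − 1.88%) = 10.7081%
α = Rp − E[R] = 25.64% − 10.7081% = 14.9319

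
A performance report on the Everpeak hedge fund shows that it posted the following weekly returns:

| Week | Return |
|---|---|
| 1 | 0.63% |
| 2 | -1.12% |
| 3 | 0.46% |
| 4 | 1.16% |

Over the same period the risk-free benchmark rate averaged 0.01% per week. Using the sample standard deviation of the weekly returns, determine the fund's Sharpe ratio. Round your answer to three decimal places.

0.278

r̄ = (0.63 − 1.12 + 0.46 + 1.16) / 4 = 0.2825%
Sample σ = √[Σ(r − r̄)² / 3] = √[2.8893 / 3] = √0.9631 = 0.9814%
Sharpe = (r̄ − rf) / σ = (0.2825 − 0.01) / 0.9814 = 0.2725 / 0.9814 = 0.2777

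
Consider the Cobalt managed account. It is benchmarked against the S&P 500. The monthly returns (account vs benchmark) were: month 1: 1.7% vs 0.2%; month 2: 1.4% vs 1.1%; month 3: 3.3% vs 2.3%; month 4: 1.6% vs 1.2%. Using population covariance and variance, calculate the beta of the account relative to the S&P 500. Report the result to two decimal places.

0.81

r̄p = 2.0000%,  r̄m = 1.2000%
Cov = Σ(rp − r̄p)(rm − r̄m) / 4 = 0.4475
Var(rm) = Σ(rm − r̄m)² / 4 = 0.5550
β = Cov / Var = 0.4475 / 0.5550 = 0.8063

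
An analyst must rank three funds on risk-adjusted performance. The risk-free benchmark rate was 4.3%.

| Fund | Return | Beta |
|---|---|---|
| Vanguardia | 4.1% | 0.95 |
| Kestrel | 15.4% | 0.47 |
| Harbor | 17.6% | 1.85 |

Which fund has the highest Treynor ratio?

Vanguardia: Treynor = (4.1% − 4.3%) / 0.95 = -0.211
Kestrel: Treynor = (15.4% − 4.3%) / 0.47 = 23.617
Harbor: Treynor = (17.6% − 4.3%) / 1.85 = 7.189
Highest: Kestrel (23.617).

Kestrel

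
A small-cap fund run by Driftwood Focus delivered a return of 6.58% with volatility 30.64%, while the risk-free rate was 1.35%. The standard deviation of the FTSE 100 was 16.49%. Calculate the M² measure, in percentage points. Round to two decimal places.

Sharpe = (Rp − Rf) / σp = (6.58% − 1.35%) / 30.64% = 0.1707
M² = Rf + Sharpe × σm = 1.35% + 0.1707 × 16.49% = 4.1648%

4.16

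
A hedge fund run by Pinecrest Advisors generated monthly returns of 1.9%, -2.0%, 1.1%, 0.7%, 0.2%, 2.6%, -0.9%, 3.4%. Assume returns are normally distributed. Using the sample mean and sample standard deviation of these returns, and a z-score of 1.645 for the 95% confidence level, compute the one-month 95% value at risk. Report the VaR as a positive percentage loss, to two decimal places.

2.06

μ = (1.9 − 2 + 1.1 + 0.7 + 0.2 + 2.6 − 0.9 + 3.4) / 8 = 0.8750%
Sample std dev = √[22.3550 / 7] = 1.7871%
VaR = −(μ − z·σ) = −(0.8750 − 1.645 × 1.7871) = −(-2.0648) = 2.0648%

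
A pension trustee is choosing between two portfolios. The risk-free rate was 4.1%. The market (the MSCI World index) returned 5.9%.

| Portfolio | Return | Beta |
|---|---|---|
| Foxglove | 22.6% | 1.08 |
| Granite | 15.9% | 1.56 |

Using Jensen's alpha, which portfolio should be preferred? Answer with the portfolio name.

Foxglove: α = 22.6% − [4.1% + 1.08 × (5.9% − 4.1%)] = 16.556
Granite: α = 15.9% − [4.1% + 1.56 × (5.9% − 4.1%)] = 8.992
Highest: Foxglove (16.556).

Foxglove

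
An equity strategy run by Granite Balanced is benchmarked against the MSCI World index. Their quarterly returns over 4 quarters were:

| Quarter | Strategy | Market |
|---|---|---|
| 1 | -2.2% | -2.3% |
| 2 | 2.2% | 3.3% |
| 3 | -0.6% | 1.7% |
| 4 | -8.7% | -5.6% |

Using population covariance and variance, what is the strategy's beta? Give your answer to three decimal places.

1.102

r̄p = -2.3250%,  r̄m = -0.7250%
Cov = Σ(rp − r̄p)(rm − r̄m) / 4 = 13.3194
Var(rm) = Σ(rm − r̄m)² / 4 = 12.0819
β = Cov / Var = 13.3194 / 12.0819 = 1.1024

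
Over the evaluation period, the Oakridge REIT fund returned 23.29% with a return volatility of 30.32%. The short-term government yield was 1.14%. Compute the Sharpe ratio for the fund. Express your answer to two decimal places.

Sharpe = (Rp − Rf) / σp = (23.29% − 1.14%) / 30.32% = 22.15% / 30.32% = 0.7305

0.73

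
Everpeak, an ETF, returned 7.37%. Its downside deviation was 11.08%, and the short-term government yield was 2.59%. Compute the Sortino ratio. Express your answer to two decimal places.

0.43

Sortino = (Rp − Rf) / σd = (7.37% − 2.59%) / 11.08% = 4.78% / 11.08% = 0.4314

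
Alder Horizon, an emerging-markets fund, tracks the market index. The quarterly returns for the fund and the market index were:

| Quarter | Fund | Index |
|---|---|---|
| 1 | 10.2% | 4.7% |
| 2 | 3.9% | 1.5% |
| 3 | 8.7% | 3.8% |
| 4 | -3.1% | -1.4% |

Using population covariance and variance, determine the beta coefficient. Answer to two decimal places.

2.19

r̄p = 4.9250%,  r̄m = 2.1500%
Cov = Σ(rp − r̄p)(rm − r̄m) / 4 = 12.2088
Var(rm) = Σ(rm − r̄m)² / 4 = 5.5625
β = Cov / Var = 12.2088 / 5.5625 = 2.1948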